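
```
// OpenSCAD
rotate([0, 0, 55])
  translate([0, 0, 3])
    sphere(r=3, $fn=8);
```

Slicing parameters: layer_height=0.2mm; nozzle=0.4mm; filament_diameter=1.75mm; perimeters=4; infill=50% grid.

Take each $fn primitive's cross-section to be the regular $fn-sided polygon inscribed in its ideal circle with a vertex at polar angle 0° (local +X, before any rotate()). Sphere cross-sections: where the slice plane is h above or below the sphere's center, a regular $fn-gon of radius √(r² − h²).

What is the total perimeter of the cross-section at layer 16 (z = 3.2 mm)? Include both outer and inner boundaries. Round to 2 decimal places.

18.33 mm

At z = 3.2 mm: the r=3 sphere contributes a regular 8-gon of circumradius √(3²−0.2²) = 2.993 (perimeter = 2·8·2.993·sin(180°/8) = 18.33 mm); (whole slice rotated 55° about Z — lengths, areas and connectivity unchanged). Overall, the cross-section is a single solid region. Total boundary length (outer) = 18.33 mm.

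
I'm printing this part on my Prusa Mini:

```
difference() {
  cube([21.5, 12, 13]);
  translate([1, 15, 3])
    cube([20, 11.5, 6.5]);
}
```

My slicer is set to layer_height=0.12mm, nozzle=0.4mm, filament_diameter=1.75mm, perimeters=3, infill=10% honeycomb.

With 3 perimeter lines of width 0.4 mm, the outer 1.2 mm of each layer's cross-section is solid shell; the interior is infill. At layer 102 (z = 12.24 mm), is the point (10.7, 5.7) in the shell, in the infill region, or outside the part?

At z = 12.24 mm: the cube is present — its section is the full 21.5×12 rectangle; the cube at (1, 15) is absent (z outside [3, 9.5]); Taking the first minus the rest: none of the subtracted shapes is present at this height, so the 21.5×12 cube is unchanged — 1 connected region. Overall, the cross-section is a single solid region. The nearest boundary edge runs (0.00, 0.00)→(21.50, 0.00); distance from the point to it = 5.70 mm. The point is inside the cross-section and 5.70 mm from the nearest boundary — more than the 1.2 mm shell width (3 × 0.4), so it's in the infill interior.

infill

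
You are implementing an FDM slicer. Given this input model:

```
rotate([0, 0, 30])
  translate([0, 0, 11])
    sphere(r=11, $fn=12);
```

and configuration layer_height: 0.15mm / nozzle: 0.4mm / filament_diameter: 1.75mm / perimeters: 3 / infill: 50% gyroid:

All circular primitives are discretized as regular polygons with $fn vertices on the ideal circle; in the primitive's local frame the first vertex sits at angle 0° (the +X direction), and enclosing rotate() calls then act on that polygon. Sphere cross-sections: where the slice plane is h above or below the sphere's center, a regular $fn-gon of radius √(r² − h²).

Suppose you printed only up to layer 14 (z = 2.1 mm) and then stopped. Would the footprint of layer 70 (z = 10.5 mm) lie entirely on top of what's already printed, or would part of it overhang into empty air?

part overhangs

Compare the two slices. At z = 2.1: the sphere: section is a regular 12-gon, circumradius = √(r²−h²) = √(11²−8.9²) = 6.465 (area = (12/2)·6.465²·sin(360°/12) = 125.37 mm²); (rotated 30° about Z; rotation is an isometry so areas/perimeters/island counts are preserved). At z = 10.5: the r=11 sphere slices to a regular 12-gon of circumradius 10.989 (√(r²−h²) with h=0.5 from center) (area = (12/2)·10.989²·sin(360°/12) = 362.25 mm²); (whole slice rotated 30° about Z — lengths, areas and connectivity unchanged). Checking containment: at z = 10.5 the cross-section extends beyond the z = 2.1 cross-section by about 236.88 mm².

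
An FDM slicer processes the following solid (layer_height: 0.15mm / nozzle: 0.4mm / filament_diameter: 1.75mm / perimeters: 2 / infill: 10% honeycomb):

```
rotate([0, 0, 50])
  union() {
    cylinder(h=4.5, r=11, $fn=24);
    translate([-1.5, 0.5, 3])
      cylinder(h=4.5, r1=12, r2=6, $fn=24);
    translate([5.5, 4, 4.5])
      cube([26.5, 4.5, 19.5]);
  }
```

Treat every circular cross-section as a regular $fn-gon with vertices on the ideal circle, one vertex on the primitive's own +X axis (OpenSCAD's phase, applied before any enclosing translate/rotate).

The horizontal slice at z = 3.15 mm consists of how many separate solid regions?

At z = 3.15 mm: the cylinder: section is a regular 24-gon, circumradius r=11; the cone at (-1.5, 0.5) contributes a regular 24-gon of circumradius 11.800 (interpolated between r1=12 and r2=6 at t=0.033); the cube at (5.5, 4) is absent (z outside [4.5, 24]); Merging all regions: the regions partially overlap (shared area 363.62 mm²), so overlapping operands fuse into one piece — 1 connected region; (whole slice rotated 50° about Z — lengths, areas and connectivity unchanged). The result has 1 disconnected region.

1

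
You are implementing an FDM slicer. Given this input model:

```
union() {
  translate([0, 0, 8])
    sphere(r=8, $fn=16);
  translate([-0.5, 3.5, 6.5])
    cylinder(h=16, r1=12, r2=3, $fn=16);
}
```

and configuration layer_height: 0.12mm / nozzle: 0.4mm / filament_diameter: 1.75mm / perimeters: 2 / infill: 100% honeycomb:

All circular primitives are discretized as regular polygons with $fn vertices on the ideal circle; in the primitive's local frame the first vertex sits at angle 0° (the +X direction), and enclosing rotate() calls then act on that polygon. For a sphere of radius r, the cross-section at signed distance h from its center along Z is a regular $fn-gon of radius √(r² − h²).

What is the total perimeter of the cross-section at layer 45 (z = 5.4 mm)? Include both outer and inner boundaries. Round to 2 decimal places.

47.23 mm

At z = 5.4 mm: the r=8 sphere slices to a regular 16-gon of circumradius 7.566 (√(r²−h²) with h=2.6 from center) (perimeter = 2·16·7.566·sin(180°/16) = 47.23 mm); the cone at (-0.5, 3.5) does not reach this height (z outside [6.5, 22.5]); Taking the union: only the r=8 sphere is present, so the union is just that shape — boundary = 47.23 mm. Overall, the cross-section is a single solid region. Total boundary length (outer) = 47.23 mm.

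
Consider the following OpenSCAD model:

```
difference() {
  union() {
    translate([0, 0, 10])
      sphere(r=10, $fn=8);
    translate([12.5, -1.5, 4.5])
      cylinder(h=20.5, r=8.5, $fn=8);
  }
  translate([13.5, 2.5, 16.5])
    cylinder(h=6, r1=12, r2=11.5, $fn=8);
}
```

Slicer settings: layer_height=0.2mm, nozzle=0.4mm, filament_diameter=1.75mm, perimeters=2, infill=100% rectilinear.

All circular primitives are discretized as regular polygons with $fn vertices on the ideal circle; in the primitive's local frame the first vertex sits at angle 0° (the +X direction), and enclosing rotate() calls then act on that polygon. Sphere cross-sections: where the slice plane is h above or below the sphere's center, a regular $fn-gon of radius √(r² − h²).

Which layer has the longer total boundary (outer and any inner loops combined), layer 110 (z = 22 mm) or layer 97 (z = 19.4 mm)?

layer 97 (z = 19.4 mm)

Layer 110 (z = 22): the sphere does not reach this height (|z−center|=12.000 > r=10); the r=8.5 cylinder at (12.5, -1.5) contributes a regular 8-gon of circumradius 8.5 (perimeter = 2·8·8.500·sin(180°/8) = 52.04 mm); Combining (union): only the r=8.5 cylinder at (12.5, -1.5) is present, so the union is just that shape — boundary = 52.04 mm; the cone at (13.5, 2.5) (r1=12→r2=11.5) has section circumradius 11.542 here — a regular 8-gon (perimeter = 2·8·11.542·sin(180°/8) = 70.67 mm); Subtracting the remaining from the first: starting from the result so far, the cone at (13.5, 2.5) partially overlaps it — only the 191.87 mm² overlap (of its 376.77 mm²) is removed, clipping the outline — boundary = 29.56 mm. So its perimeter = 29.56 mm. Layer 97 (z = 19.4): the r=10 sphere slices to a regular 8-gon of circumradius 3.412 (√(r²−h²) with h=9.4 from center) (perimeter = 2·8·3.412·sin(180°/8) = 20.89 mm); the cylinder at (12.5, -1.5): section is a regular 8-gon, circumradius r=8.5 (perimeter = 2·8·8.500·sin(180°/8) = 52.04 mm); Merging all regions: the 2 present regions are separate (no shared area or edge), so areas and boundary lengths simply add and each stays a separate island — boundary = 72.93 mm; the cone at (13.5, 2.5) (r1=12→r2=11.5) has section circumradius 11.758 here — a regular 8-gon (perimeter = 2·8·11.758·sin(180°/8) = 72.00 mm); Taking the first minus the rest: starting from that combined region, the cone at (13.5, 2.5) partially overlaps it — only the 196.52 mm² overlap (of its 391.05 mm²) is removed, clipping the outline — boundary = 49.27 mm. So its perimeter = 49.27 mm. Layer 97 is larger (49.27 vs 29.56 mm).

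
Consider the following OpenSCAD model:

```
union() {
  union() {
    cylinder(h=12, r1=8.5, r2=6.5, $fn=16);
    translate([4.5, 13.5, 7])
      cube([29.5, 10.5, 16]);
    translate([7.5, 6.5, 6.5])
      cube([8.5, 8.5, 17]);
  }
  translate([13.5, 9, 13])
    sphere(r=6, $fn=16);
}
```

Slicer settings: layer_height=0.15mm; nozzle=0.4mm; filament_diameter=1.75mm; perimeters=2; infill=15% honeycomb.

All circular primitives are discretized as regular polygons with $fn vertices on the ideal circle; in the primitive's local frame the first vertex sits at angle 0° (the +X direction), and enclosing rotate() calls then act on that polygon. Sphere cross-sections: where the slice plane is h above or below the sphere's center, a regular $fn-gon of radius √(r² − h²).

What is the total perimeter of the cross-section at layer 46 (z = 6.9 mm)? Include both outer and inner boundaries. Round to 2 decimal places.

79.89 mm

At z = 6.9 mm: the cone (r1=8.5→r2=6.5) has section circumradius 7.350 here — a regular 16-gon (perimeter = 2·16·7.350·sin(180°/16) = 45.89 mm); the cube at (4.5, 13.5) is not intersected at this z (z outside [7, 23]); the cube at (7.5, 6.5) (footprint 8.5×8.5) is included at this height (perimeter 34.00 mm); Merging all regions: the 2 present regions are separate (no shared area or edge), so areas and boundary lengths simply add and each stays a separate island — boundary = 79.89 mm; the sphere at (13.5, 9) does not reach this height (|z−center|=6.100 > r=6); Taking the union: only the result so far is present, so the union is just that shape — boundary = 79.89 mm. Overall, the cross-section has 2 separate islands. Total boundary length (outer) = 79.89 mm.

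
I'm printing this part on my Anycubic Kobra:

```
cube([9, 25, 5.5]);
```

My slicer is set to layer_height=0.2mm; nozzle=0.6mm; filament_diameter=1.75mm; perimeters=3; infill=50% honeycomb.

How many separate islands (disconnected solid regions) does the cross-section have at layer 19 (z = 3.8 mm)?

At z = 3.8 mm: the 9×25 cube contributes its full rectangle. Overall, the cross-section is a single solid region. Island count = 1.

1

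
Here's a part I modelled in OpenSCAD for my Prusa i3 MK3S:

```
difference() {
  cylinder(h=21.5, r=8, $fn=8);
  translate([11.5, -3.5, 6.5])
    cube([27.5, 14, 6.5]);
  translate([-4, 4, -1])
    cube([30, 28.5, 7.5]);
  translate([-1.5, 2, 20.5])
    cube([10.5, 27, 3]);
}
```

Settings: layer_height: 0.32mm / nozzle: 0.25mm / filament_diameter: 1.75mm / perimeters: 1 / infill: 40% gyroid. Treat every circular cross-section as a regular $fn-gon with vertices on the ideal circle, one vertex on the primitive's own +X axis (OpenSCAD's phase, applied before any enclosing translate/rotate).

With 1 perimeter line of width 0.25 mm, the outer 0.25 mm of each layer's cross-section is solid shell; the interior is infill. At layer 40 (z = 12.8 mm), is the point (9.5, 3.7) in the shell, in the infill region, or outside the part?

outside

At z = 12.8 mm: the r=8 cylinder contributes a regular 8-gon of circumradius 8; the cube at (11.5, -3.5) is present — its section is the full 27.5×14 rectangle; the cube at (-4, 4) is absent (z outside [-1, 6.5]); the cube at (-1.5, 2) is absent (z outside [20.5, 23.5]); After the difference (first − rest): starting from the r=8 cylinder, the 27.5×14 cube at (11.5, -3.5) misses the remaining region (no effect) — 1 connected region. Overall, the cross-section is a single solid region. The nearest boundary edge runs (5.66, 5.66)→(8.00, 0.00); distance from the point to it = 2.80 mm. The point is not inside any of the regions above, so it lies outside the cross-section (2.80 mm from the nearest boundary).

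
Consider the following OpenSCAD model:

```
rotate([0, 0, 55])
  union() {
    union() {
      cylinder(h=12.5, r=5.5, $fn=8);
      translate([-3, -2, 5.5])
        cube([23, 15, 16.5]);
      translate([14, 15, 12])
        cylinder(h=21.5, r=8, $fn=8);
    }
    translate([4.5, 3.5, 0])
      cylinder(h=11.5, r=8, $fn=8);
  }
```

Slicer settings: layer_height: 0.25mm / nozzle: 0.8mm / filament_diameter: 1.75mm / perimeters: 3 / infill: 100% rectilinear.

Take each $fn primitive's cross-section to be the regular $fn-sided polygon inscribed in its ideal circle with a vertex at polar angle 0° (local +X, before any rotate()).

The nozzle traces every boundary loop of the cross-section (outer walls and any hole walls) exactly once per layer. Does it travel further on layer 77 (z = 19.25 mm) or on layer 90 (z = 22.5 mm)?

Layer 77 (z = 19.25): the cylinder is absent (z outside [0, 12.5]); the 23×15 cube at (-3, -2) contributes its full rectangle (perimeter 76.00 mm); the cylinder at (14, 15): section is a regular 8-gon, circumradius r=8 (perimeter = 2·8·8.000·sin(180°/8) = 48.98 mm); Taking the union: the regions partially overlap (shared area 58.51 mm²), so the edge portions inside another operand are dropped and the merged outline is re-measured after clipping — boundary = 91.88 mm; the cylinder at (4.5, 3.5) is absent (z outside [0, 11.5]); Merging all regions: only that combined region is present, so the union is just that shape — boundary = 91.88 mm; (rotated 55° about Z; rotation is an isometry so areas/perimeters/island counts are preserved). So its perimeter = 91.88 mm. Layer 90 (z = 22.5): the cylinder is absent (z outside [0, 12.5]); the cube at (-3, -2) does not reach this height (z outside [5.5, 22]); the r=8 cylinder at (14, 15) contributes a regular 8-gon of circumradius 8 (perimeter = 2·8·8.000·sin(180°/8) = 48.98 mm); Taking the union: only the r=8 cylinder at (14, 15) is present, so the union is just that shape — boundary = 48.98 mm; the cylinder at (4.5, 3.5) does not reach this height (z outside [0, 11.5]); Merging all regions: only the result so far is present, so the union is just that shape — boundary = 48.98 mm; (rotated 55° about Z; rotation is an isometry so areas/perimeters/island counts are preserved). So its perimeter = 48.98 mm. Layer 77 is larger (91.88 vs 48.98 mm).

layer 77 (z = 19.25 mm)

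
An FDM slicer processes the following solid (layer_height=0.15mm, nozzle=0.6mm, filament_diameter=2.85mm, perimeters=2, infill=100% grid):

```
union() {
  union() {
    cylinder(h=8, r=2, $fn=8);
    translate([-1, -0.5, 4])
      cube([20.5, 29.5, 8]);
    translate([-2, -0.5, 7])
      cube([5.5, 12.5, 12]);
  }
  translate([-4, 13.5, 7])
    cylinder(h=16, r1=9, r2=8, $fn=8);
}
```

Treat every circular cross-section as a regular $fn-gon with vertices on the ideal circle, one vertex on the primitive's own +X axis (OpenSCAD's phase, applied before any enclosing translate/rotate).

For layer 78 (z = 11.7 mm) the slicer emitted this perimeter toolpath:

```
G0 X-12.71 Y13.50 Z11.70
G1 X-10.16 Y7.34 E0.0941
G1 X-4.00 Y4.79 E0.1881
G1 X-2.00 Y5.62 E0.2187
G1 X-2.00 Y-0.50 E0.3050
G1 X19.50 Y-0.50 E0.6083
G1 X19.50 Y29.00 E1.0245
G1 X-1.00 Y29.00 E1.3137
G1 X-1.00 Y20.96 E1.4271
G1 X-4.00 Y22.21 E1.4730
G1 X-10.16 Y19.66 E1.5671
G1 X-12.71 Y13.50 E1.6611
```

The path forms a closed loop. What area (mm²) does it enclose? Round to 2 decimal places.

766.90 mm²

Apply the shoelace formula to the sequence of (X, Y) vertices; enclosed area = 766.90 mm².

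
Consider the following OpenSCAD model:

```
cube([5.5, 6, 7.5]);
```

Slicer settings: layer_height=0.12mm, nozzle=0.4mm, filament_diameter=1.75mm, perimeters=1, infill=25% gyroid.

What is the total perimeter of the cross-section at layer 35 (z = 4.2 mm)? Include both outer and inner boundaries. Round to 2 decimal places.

At z = 4.2 mm: the cube is present — its section is the full 5.5×6 rectangle (perimeter 23.00 mm). Overall, the cross-section is a single solid region. Total boundary length (outer) = 23.00 mm.

23.00 mm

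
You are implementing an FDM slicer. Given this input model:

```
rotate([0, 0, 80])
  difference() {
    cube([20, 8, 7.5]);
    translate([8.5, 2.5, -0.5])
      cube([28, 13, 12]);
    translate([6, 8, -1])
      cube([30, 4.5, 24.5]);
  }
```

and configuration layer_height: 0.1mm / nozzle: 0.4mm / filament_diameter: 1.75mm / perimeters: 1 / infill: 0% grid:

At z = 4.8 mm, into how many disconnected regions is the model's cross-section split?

At z = 4.8 mm: the 20×8 cube contributes its full rectangle; the 28×13 cube at (8.5, 2.5) contributes its full rectangle; the cube at (6, 8) is present — its section is the full 30×4.5 rectangle; Taking the first minus the rest: starting from the 20×8 cube, the 28×13 cube at (8.5, 2.5) partially overlaps it — only the 63.25 mm² overlap (of its 364.00 mm²) is removed, clipping the outline; the 30×4.5 cube at (6, 8) misses the remaining region (no effect) — 1 connected region; (rotated 80° about Z; rotation is an isometry so areas/perimeters/island counts are preserved). The result has 1 disconnected region.

1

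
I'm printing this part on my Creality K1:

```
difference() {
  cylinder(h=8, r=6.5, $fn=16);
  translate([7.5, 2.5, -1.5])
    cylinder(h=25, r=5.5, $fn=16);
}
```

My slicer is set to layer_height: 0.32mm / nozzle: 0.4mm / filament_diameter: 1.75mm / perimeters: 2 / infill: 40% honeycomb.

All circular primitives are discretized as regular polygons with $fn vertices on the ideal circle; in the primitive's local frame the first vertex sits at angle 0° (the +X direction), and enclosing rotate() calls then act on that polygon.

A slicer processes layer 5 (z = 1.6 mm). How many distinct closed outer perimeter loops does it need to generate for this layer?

1

At z = 1.6 mm: the cylinder: section is a regular 16-gon, circumradius r=6.5; the cylinder at (7.5, 2.5): section is a regular 16-gon, circumradius r=5.5; Taking the first minus the rest: starting from the r=6.5 cylinder, the r=5.5 cylinder at (7.5, 2.5) partially overlaps it — only the 23.94 mm² overlap (of its 92.61 mm²) is removed, clipping the outline — 1 connected region. The result has 1 disconnected region.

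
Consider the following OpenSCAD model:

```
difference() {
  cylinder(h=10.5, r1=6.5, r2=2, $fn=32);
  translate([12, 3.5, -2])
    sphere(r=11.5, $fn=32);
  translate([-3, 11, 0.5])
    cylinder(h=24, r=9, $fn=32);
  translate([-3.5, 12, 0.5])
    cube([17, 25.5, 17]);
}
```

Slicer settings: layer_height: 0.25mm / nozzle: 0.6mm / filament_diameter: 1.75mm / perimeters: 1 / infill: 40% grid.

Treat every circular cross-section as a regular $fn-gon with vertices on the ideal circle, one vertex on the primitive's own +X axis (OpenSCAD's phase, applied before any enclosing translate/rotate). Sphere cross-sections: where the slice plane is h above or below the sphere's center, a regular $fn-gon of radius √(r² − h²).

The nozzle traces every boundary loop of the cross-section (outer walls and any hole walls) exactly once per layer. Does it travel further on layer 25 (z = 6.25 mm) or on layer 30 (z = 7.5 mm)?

Layer 25 (z = 6.25): the cone: at t=0.595 of its height the radius interpolates to r₁+(r₂−r₁)t = 3.821, giving a regular 32-gon of that circumradius (perimeter = 2·32·3.821·sin(180°/32) = 23.97 mm); the r=11.5 sphere at (12, 3.5) slices to a regular 32-gon of circumradius 8.012 (√(r²−h²) with h=8.25 from center) (perimeter = 2·32·8.012·sin(180°/32) = 50.26 mm); the r=9 cylinder at (-3, 11) gives a regular 32-gon of circumradius 9 (constant along its height) (perimeter = 2·32·9.000·sin(180°/32) = 56.46 mm); the 17×25.5 cube at (-3.5, 12) contributes its full rectangle (perimeter 85.00 mm); Subtracting the remaining from the first: starting from the cone, the r=11.5 sphere at (12, 3.5) misses the remaining region (no effect); the r=9 cylinder at (-3, 11) partially overlaps it — only the 4.84 mm² overlap (of its 252.84 mm²) is removed, clipping the outline; the 17×25.5 cube at (-3.5, 12) misses the remaining region (no effect) — boundary = 23.53 mm. So its perimeter = 23.53 mm. Layer 30 (z = 7.5): the cone contributes a regular 32-gon of circumradius 3.286 (interpolated between r1=6.5 and r2=2 at t=0.714) (perimeter = 2·32·3.286·sin(180°/32) = 20.61 mm); the sphere at (12, 3.5): section is a regular 32-gon, circumradius = √(r²−h²) = √(11.5²−9.5²) = 6.481 (perimeter = 2·32·6.481·sin(180°/32) = 40.65 mm); the cylinder at (-3, 11): section is a regular 32-gon, circumradius r=9 (perimeter = 2·32·9.000·sin(180°/32) = 56.46 mm); the 17×25.5 cube at (-3.5, 12) contributes its full rectangle (perimeter 85.00 mm); After the difference (first − rest): starting from the cone, the r=11.5 sphere at (12, 3.5) misses the remaining region (no effect); the r=9 cylinder at (-3, 11) partially overlaps it — only the 2.21 mm² overlap (of its 252.84 mm²) is removed, clipping the outline; the 17×25.5 cube at (-3.5, 12) misses the remaining region (no effect) — boundary = 20.38 mm. So its perimeter = 20.38 mm. Layer 25 is larger (23.53 vs 20.38 mm).

layer 25 (z = 6.25 mm)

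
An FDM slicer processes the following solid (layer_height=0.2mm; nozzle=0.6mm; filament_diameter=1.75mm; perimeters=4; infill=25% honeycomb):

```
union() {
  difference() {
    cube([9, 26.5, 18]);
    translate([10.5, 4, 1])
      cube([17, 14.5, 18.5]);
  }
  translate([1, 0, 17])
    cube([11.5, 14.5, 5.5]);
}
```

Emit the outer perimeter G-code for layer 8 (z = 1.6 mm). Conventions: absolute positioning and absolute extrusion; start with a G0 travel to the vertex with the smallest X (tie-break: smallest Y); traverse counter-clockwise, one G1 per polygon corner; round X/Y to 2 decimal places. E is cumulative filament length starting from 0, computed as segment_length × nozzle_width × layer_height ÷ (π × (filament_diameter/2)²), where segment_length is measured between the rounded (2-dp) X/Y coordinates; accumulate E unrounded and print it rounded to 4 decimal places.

At z = 1.6 mm: the cube is present — its section is the full 9×26.5 rectangle; the cube at (10.5, 4) (footprint 17×14.5) is included at this height; After the difference (first − rest): starting from the 9×26.5 cube, the 17×14.5 cube at (10.5, 4) misses the remaining region (no effect) — 1 connected region; the cube at (1, 0) is absent (z outside [17, 22.5]); Combining (union): only the result so far is present, so the union is just that shape — 1 connected region. The outline is a single polygon with 4 vertices. Extrusion per mm of travel: 0.6 × 0.2 / (π × 0.875²) = 0.049890. Accumulating E over each segment gives final E = 3.5422.

G0 X0.00 Y0.00 Z1.60
G1 X9.00 Y0.00 E0.4490
G1 X9.00 Y26.50 E1.7711
G1 X0.00 Y26.50 E2.2201
G1 X0.00 Y0.00 E3.5422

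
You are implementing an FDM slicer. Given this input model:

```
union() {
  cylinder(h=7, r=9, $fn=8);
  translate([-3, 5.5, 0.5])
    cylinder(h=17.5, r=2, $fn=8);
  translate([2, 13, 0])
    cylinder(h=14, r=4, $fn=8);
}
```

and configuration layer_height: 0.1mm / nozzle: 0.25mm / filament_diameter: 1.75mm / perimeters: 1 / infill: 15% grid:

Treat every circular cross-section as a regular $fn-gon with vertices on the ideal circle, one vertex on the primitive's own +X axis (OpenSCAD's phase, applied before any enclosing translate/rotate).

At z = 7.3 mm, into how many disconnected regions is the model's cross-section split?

At z = 7.3 mm: the cylinder is absent (z outside [0, 7]); the cylinder at (-3, 5.5): section is a regular 8-gon, circumradius r=2; the r=4 cylinder at (2, 13) contributes a regular 8-gon of circumradius 4; Merging all regions: the 2 present regions are separate (no shared area or edge), so areas and boundary lengths simply add and each stays a separate island — 2 connected regions. The result has 2 disconnected regions.

2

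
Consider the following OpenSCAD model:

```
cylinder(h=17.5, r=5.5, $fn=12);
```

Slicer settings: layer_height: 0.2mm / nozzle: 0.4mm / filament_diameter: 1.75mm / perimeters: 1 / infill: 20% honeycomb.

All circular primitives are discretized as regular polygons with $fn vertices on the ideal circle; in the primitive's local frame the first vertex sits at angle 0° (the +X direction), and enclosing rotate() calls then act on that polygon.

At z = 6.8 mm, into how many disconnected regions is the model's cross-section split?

At z = 6.8 mm: the r=5.5 cylinder gives a regular 12-gon of circumradius 5.5 (constant along its height). The result has 1 disconnected region.

1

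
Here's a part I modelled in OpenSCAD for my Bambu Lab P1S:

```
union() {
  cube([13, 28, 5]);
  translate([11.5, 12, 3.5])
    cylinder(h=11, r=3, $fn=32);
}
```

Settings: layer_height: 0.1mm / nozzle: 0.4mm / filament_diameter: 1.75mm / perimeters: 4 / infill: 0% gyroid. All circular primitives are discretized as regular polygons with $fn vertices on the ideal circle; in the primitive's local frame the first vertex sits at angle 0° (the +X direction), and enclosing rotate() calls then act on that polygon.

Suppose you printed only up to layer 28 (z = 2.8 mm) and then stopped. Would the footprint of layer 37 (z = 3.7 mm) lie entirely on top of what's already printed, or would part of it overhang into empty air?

part overhangs

Compare the two slices. At z = 2.8: the 13×28 cube contributes its full rectangle (area 364.00 mm²); the cylinder at (11.5, 12) does not reach this height (z outside [3.5, 14.5]); Merging all regions: only the 13×28 cube is present, so the union is just that shape — area = 364.00 mm². At z = 3.7: the cube (footprint 13×28) is included at this height (area 364.00 mm²); the r=3 cylinder at (11.5, 12) gives a regular 32-gon of circumradius 3 (constant along its height) (area = (32/2)·3.000²·sin(360°/32) = 28.09 mm²); Taking the union: the regions partially overlap — summed areas 392.09 mm² minus the doubly-counted overlap 22.62 mm² gives 369.47 mm² — area = 369.47 mm². Checking containment: at z = 3.7 the cross-section extends beyond the z = 2.8 cross-section by about 5.47 mm².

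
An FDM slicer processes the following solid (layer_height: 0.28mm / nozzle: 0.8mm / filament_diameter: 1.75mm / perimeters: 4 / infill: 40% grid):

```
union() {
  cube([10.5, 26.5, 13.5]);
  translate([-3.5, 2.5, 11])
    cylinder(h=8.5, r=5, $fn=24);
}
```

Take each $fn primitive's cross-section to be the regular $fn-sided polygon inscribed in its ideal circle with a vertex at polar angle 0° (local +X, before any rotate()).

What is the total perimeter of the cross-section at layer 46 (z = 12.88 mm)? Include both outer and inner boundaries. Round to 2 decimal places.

At z = 12.88 mm: the cube is present — its section is the full 10.5×26.5 rectangle (perimeter 74.00 mm); the cylinder at (-3.5, 2.5): section is a regular 24-gon, circumradius r=5 (perimeter = 2·24·5.000·sin(180°/24) = 31.33 mm); Merging all regions: the regions partially overlap (shared area 6.71 mm²), so the edge portions inside another operand are dropped and the merged outline is re-measured after clipping — boundary = 91.86 mm. Overall, the cross-section is a single solid region. Total boundary length (outer) = 91.86 mm.

91.86 mm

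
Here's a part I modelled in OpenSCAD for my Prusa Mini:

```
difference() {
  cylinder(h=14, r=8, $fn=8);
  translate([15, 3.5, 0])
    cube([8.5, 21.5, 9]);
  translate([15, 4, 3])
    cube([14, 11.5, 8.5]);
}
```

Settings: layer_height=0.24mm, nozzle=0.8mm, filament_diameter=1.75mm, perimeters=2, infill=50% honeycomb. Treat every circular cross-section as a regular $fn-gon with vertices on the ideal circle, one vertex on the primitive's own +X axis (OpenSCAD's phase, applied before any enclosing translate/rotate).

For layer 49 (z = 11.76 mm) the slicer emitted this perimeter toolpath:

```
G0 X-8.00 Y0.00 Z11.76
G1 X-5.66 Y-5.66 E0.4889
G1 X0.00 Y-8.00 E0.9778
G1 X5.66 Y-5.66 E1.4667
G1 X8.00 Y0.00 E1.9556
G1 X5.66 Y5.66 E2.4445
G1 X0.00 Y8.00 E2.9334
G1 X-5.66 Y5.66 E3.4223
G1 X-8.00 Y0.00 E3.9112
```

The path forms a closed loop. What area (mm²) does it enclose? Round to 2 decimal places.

181.12 mm²

Apply the shoelace formula to the sequence of (X, Y) vertices; enclosed area = 181.12 mm².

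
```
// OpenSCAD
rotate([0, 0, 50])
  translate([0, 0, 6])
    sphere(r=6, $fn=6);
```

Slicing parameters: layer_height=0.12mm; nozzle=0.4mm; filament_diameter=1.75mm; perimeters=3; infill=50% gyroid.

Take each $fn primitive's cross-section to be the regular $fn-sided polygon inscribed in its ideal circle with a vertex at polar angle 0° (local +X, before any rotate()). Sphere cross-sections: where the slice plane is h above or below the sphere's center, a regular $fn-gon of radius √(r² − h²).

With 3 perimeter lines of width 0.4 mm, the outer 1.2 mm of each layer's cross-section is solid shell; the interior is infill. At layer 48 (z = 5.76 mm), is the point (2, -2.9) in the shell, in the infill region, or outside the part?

At z = 5.76 mm: the r=6 sphere contributes a regular 6-gon of circumradius √(6²−0.24²) = 5.995; (rotated 50° about Z; rotation is an isometry so areas/perimeters/island counts are preserved). Overall, the cross-section is a single solid region. Undo the 50° rotation: the query point maps to (-0.936, -3.396) in the un-rotated model frame. The nearest boundary edge runs (-3.00, -5.19)→(3.00, -5.19); distance from the point to it = 1.80 mm. The point is inside the cross-section and 1.80 mm from the nearest boundary — more than the 1.2 mm shell width (3 × 0.4), so it's in the infill interior.

infill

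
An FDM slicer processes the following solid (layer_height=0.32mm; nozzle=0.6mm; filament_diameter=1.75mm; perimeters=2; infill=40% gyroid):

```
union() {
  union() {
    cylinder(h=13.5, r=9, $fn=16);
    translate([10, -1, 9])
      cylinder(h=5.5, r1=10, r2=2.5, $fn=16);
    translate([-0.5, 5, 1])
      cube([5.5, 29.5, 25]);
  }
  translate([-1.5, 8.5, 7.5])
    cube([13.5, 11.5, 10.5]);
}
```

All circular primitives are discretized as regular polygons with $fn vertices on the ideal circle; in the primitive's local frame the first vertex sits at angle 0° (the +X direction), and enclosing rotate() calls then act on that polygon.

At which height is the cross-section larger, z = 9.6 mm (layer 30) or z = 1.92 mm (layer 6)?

layer 30 (z = 9.6 mm)

Layer 30 (z = 9.6): the cylinder: section is a regular 16-gon, circumradius r=9 (area = (16/2)·9.000²·sin(360°/16) = 247.98 mm²); the cone at (10, -1): at t=0.109 of its height the radius interpolates to r₁+(r₂−r₁)t = 9.182, giving a regular 16-gon of that circumradius (area = (16/2)·9.182²·sin(360°/16) = 258.10 mm²); the 5.5×29.5 cube at (-0.5, 5) contributes its full rectangle (area 162.25 mm²); Combining (union): the regions partially overlap — summed areas 668.33 mm² minus the doubly-counted overlap 101.48 mm² gives 566.85 mm² — area = 566.85 mm²; the cube at (-1.5, 8.5) (footprint 13.5×11.5) is included at this height (area 155.25 mm²); Combining (union): the regions partially overlap — summed areas 722.10 mm² minus the doubly-counted overlap 63.55 mm² gives 658.55 mm² — area = 658.55 mm². So its area = 658.55 mm². Layer 6 (z = 1.92): the r=9 cylinder gives a regular 16-gon of circumradius 9 (constant along its height) (area = (16/2)·9.000²·sin(360°/16) = 247.98 mm²); the cone at (10, -1) does not reach this height (z outside [9, 14.5]); the cube at (-0.5, 5) is present — its section is the full 5.5×29.5 rectangle (area 162.25 mm²); Taking the union: the regions partially overlap — summed areas 410.23 mm² minus the doubly-counted overlap 18.92 mm² gives 391.31 mm² — area = 391.31 mm²; the cube at (-1.5, 8.5) is not intersected at this z (z outside [7.5, 18]); Taking the union: only the result so far is present, so the union is just that shape — area = 391.31 mm². So its area = 391.31 mm². Layer 30 is larger (658.55 vs 391.31 mm²).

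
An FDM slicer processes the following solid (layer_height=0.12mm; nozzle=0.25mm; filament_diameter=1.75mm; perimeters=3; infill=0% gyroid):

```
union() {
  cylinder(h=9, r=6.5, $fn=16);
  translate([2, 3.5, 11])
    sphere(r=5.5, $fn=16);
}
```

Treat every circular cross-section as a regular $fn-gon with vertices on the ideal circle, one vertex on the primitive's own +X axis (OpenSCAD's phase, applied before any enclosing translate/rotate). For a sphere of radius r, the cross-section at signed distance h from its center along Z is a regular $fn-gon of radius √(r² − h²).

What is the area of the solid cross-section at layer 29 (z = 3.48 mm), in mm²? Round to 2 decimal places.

At z = 3.48 mm: the r=6.5 cylinder gives a regular 16-gon of circumradius 6.5 (constant along its height) (area = (16/2)·6.500²·sin(360°/16) = 129.35 mm²); the sphere at (2, 3.5) is absent (|z−center|=7.520 > r=5.5); Taking the union: only the r=6.5 cylinder is present, so the union is just that shape — area = 129.35 mm². Overall, the cross-section is a single solid region. Net area = 129.35 mm².

129.35 mm²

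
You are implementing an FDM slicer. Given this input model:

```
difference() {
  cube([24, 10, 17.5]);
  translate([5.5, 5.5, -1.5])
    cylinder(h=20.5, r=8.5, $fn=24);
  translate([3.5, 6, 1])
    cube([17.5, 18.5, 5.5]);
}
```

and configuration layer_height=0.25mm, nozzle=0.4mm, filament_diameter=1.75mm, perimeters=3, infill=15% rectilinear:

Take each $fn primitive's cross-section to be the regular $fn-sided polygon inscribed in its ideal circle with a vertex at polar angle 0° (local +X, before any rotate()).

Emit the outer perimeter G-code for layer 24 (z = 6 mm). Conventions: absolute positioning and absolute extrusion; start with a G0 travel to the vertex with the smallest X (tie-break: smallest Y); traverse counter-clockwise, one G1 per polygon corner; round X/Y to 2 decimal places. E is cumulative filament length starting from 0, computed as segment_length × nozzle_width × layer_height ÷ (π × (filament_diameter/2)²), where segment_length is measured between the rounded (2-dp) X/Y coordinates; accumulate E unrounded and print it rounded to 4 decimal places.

At z = 6 mm: the cube (footprint 24×10) is included at this height; the r=8.5 cylinder at (5.5, 5.5) gives a regular 24-gon of circumradius 8.5 (constant along its height); the 17.5×18.5 cube at (3.5, 6) contributes its full rectangle; After the difference (first − rest): starting from the 24×10 cube, the r=8.5 cylinder at (5.5, 5.5) partially overlaps it — only the 134.10 mm² overlap (of its 224.40 mm²) is removed, clipping the outline; the 17.5×18.5 cube at (3.5, 6) partially overlaps it — only the 30.07 mm² overlap (of its 323.75 mm²) is removed, clipping the outline — 1 connected region. The outline is a single polygon with 9 vertices. Extrusion per mm of travel: 0.4 × 0.25 / (π × 0.875²) = 0.041575. Accumulating E over each segment gives final E = 1.7748.

G0 X11.90 Y0.00 Z6.00
G1 X24.00 Y0.00 E0.5031
G1 X24.00 Y10.00 E0.9188
G1 X21.00 Y10.00 E1.0435
G1 X21.00 Y6.00 E1.2098
G1 X13.93 Y6.00 E1.5038
G1 X14.00 Y5.50 E1.5248
G1 X13.71 Y3.30 E1.6170
G1 X12.86 Y1.25 E1.7093
G1 X11.90 Y0.00 E1.7748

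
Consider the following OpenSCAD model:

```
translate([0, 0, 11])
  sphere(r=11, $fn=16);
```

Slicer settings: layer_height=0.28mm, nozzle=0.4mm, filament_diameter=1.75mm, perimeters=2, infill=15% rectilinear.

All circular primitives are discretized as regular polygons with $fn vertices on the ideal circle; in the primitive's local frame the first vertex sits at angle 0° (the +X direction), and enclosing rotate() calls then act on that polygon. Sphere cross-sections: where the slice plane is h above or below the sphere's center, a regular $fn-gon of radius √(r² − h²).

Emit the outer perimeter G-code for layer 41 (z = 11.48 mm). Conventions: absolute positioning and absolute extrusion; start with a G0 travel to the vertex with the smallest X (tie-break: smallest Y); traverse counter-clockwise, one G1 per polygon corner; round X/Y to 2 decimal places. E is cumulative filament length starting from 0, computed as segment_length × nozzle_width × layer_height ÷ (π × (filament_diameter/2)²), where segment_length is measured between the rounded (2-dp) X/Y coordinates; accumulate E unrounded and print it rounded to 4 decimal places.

G0 X-10.99 Y0.00 Z11.48
G1 X-10.15 Y-4.21 E0.1999
G1 X-7.77 Y-7.77 E0.3993
G1 X-4.21 Y-10.15 E0.5987
G1 X0.00 Y-10.99 E0.7986
G1 X4.21 Y-10.15 E0.9985
G1 X7.77 Y-7.77 E1.1979
G1 X10.15 Y-4.21 E1.3973
G1 X10.99 Y0.00 E1.5972
G1 X10.15 Y4.21 E1.7971
G1 X7.77 Y7.77 E1.9965
G1 X4.21 Y10.15 E2.1959
G1 X0.00 Y10.99 E2.3958
G1 X-4.21 Y10.15 E2.5957
G1 X-7.77 Y7.77 E2.7951
G1 X-10.15 Y4.21 E2.9945
G1 X-10.99 Y0.00 E3.1944

At z = 11.48 mm: the r=11 sphere contributes a regular 16-gon of circumradius √(11²−0.48²) = 10.990. The outline is a single polygon with 16 vertices. Extrusion per mm of travel: 0.4 × 0.28 / (π × 0.875²) = 0.046564. Accumulating E over each segment gives final E = 3.1944.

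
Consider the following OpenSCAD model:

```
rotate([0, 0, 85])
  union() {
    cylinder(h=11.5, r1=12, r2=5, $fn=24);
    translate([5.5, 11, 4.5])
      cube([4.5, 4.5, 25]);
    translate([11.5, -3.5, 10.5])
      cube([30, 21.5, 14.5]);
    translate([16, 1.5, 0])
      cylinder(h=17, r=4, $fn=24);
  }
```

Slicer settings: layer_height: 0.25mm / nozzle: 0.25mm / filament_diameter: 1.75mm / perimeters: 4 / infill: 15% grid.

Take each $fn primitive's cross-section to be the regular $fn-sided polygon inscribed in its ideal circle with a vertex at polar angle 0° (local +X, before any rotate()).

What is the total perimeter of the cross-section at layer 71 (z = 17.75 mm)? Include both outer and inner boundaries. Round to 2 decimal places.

121.00 mm

At z = 17.75 mm: the cone does not reach this height (z outside [0, 11.5]); the cube at (5.5, 11) is present — its section is the full 4.5×4.5 rectangle (perimeter 18.00 mm); the cube at (11.5, -3.5) (footprint 30×21.5) is included at this height (perimeter 103.00 mm); the cylinder at (16, 1.5) is absent (z outside [0, 17]); Combining (union): the 2 present regions are separate (no shared area or edge), so areas and boundary lengths simply add and each stays a separate island — boundary = 121.00 mm; (rotated 85° about Z; rotation is an isometry so areas/perimeters/island counts are preserved). Overall, the cross-section has 2 separate islands. Total boundary length (outer) = 121.00 mm.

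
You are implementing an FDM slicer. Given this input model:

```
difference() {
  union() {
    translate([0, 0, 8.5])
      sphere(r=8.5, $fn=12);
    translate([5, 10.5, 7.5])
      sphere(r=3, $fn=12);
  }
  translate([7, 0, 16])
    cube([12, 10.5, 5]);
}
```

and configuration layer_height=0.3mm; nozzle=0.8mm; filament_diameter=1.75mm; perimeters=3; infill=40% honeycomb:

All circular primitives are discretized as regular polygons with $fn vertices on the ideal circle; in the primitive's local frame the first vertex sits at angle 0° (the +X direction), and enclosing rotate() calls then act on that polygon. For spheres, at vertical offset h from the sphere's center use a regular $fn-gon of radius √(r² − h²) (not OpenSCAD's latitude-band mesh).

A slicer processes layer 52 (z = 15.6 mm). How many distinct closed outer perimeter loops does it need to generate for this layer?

1

At z = 15.6 mm: the sphere: section is a regular 12-gon, circumradius = √(r²−h²) = √(8.5²−7.1²) = 4.673; the sphere at (5, 10.5) is absent (|z−center|=8.100 > r=3); Taking the union: only the r=8.5 sphere is present, so the union is just that shape — 1 connected region; the cube at (7, 0) is absent (z outside [16, 21]); Subtracting the remaining from the first: none of the subtracted shapes is present at this height, so that combined region is unchanged — 1 connected region. The result has 1 disconnected region.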